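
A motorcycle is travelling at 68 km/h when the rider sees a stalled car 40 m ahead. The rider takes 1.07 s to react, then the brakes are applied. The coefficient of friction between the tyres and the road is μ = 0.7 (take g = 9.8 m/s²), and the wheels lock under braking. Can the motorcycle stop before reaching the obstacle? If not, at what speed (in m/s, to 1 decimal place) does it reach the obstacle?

No — it strikes the obstacle at 9.2 m/s

68 km/h ÷ 3.6 = 18.8889 m/s.
a = μg = 0.7 × 9.8 = 6.860 m/s².
Reaction distance = 18.8889 × 1.07 = 20.211 m.
Braking distance needed to stop: v²/(2a) = 356.791 / 13.720 = 26.005 m, so total needed = 20.211 + 26.005 = 46.216 m > 40 m — it cannot stop.
Distance remaining when braking begins: 40 − 20.211 = 19.789 m.
v² = v₀² − 2a·d = 356.791 − 2 × 6.860 × 19.789 = 85.286 m²/s².
v = √85.286 = 9.235 m/s.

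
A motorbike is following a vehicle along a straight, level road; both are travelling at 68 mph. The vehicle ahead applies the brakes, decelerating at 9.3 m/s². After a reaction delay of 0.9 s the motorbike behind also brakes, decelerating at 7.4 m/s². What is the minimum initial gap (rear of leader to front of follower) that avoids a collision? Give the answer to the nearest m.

68 mph × 0.44704 = 30.3987 m/s.
Leader travels v²/(2a_L) = 924.081 / 18.600 = 49.682 m before stopping.
Follower covers v·t_r = 30.3987 × 0.9 = 27.359 m while reacting, then v²/(2a_F) = 924.081 / 14.800 = 62.438 m while braking, for a total of 27.359 + 62.438 = 89.797 m.
Since a_F ≤ a_L and the follower starts braking later, the follower is never slower than the leader, so the closest approach is when both have stopped.
Minimum gap = 89.797 − 49.682 = 40.115 m.

Minimum gap ≈ 40 m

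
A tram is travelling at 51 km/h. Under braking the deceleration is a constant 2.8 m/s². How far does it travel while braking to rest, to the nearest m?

51 km/h ÷ 3.6 = 14.1667 m/s.
Braking distance = v²/(2a) = 14.1667² / (2 × 2.800) = 200.695 / 5.600 = 35.838 m.

Braking distance ≈ 36 m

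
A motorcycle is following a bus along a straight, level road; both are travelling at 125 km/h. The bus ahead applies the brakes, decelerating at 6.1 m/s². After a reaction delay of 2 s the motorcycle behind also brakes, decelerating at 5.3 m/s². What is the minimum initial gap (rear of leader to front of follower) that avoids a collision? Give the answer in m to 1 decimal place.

Minimum gap ≈ 84.4 m

125 km/h ÷ 3.6 = 34.7222 m/s.
Leader travels v²/(2a_L) = 1205.631 / 12.200 = 98.822 m before stopping.
Follower covers v·t_r = 34.7222 × 2 = 69.444 m while reacting, then v²/(2a_F) = 1205.631 / 10.600 = 113.739 m while braking, for a total of 69.444 + 113.739 = 183.183 m.
Since a_F ≤ a_L and the follower starts braking later, the follower is never slower than the leader, so the closest approach is when both have stopped.
Minimum gap = 183.183 − 98.822 = 84.361 m.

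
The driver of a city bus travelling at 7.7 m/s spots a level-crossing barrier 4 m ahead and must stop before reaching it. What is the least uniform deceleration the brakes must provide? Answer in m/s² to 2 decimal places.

Required deceleration ≈ 7.41 m/s²

v² = 2a·d ⇒ a = v²/(2d) = 7.7000² / (2 × 4.000) = 59.290 / 8.000 = 7.4112 m/s².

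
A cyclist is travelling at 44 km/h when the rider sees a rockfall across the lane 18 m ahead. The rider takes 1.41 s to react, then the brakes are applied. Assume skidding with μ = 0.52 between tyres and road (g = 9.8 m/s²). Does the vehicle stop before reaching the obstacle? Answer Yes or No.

No

44 km/h ÷ 3.6 = 12.2222 m/s.
a = μg = 0.52 × 9.8 = 5.096 m/s².
Reaction distance = 12.2222 × 1.41 = 17.233 m.
Braking distance = v²/(2a) = 149.382 / 10.192 = 14.657 m.
Total stopping distance = 17.233 + 14.657 = 31.890 m, vs 18 m available — it cannot stop in time and overshoots by 31.890 − 18 = 13.890 m.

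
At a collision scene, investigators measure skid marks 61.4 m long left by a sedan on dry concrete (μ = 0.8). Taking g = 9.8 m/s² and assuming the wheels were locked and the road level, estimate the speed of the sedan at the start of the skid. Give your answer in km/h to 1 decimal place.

Deceleration a = μg = 0.8 × 9.8 = 7.840 m/s².
v = √(2a·d) = √(2 × 7.840 × 61.4) = √962.752 = 31.0282 m/s.
= 31.0282 × 3.6 = 111.702 km/h.

Initial speed ≈ 111.7 km/h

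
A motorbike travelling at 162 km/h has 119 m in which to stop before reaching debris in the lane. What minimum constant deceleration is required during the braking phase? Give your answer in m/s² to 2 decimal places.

162 km/h ÷ 3.6 = 45.0000 m/s.
v² = 2a·d ⇒ a = v²/(2d) = 45.0000² / (2 × 119.000) = 2025.000 / 238.000 = 8.5084 m/s².

Required deceleration ≈ 8.51 m/s²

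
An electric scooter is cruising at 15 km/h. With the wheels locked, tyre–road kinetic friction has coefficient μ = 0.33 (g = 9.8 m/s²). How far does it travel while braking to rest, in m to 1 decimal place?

15 km/h ÷ 3.6 = 4.1667 m/s.
a = μg = 0.33 × 9.8 = 3.234 m/s².
Braking distance = v²/(2a) = 4.1667² / (2 × 3.234) = 17.361 / 6.468 = 2.684 m.

Braking distance ≈ 2.7 m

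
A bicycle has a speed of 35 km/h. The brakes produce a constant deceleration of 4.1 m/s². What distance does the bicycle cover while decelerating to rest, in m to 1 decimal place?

Braking distance ≈ 11.5 m

35 km/h ÷ 3.6 = 9.7222 m/s.
Braking distance = v²/(2a) = 9.7222² / (2 × 4.100) = 94.521 / 8.200 = 11.527 m.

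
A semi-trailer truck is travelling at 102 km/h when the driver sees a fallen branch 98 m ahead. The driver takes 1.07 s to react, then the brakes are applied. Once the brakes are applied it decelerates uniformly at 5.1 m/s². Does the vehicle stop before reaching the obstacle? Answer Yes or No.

102 km/h ÷ 3.6 = 28.3333 m/s.
Reaction distance = 28.3333 × 1.07 = 30.317 m.
Braking distance = v²/(2a) = 802.776 / 10.200 = 78.704 m.
Total stopping distance = 30.317 + 78.704 = 109.021 m, vs 98 m available — it cannot stop in time and overshoots by 109.021 − 98 = 11.021 m.

No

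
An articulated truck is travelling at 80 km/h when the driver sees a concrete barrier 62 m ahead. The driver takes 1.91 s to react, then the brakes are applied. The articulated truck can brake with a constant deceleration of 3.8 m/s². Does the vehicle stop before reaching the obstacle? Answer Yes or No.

80 km/h ÷ 3.6 = 22.2222 m/s.
Reaction distance = 22.2222 × 1.91 = 42.444 m.
Braking distance = v²/(2a) = 493.826 / 7.600 = 64.977 m.
Total stopping distance = 42.444 + 64.977 = 107.421 m, vs 62 m available — it cannot stop in time and overshoots by 107.421 − 62 = 45.421 m.

No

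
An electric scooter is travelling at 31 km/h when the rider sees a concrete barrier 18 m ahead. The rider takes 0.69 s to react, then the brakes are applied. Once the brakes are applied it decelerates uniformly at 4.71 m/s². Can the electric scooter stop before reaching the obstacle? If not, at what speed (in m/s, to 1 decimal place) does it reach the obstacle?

Yes — it stops about 4.2 m short of the obstacle, so it never reaches it

31 km/h ÷ 3.6 = 8.6111 m/s.
Reaction distance = 8.6111 × 0.69 = 5.942 m.
Braking distance = v²/(2a) = 74.151 / 9.420 = 7.872 m.
Total stopping distance = 5.942 + 7.872 = 13.814 m, vs 18 m available — it stops with 18 − 13.814 = 4.186 m to spare.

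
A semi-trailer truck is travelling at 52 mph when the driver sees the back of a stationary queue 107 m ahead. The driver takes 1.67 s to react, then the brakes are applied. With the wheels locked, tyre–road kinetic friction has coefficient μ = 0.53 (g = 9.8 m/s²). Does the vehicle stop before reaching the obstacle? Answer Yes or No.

52 mph × 0.44704 = 23.2461 m/s.
a = μg = 0.53 × 9.8 = 5.194 m/s².
Reaction distance = 23.2461 × 1.67 = 38.821 m.
Braking distance = v²/(2a) = 540.381 / 10.388 = 52.020 m.
Total stopping distance = 38.821 + 52.020 = 90.841 m, vs 107 m available — it stops with 107 − 90.841 = 16.159 m to spare.

Yes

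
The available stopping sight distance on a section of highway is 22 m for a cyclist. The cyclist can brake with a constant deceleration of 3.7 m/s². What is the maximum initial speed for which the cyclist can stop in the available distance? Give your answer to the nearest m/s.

v²/(2a) = d ⇒ v = √(2 × 3.700 × 22) = √162.80 = 12.7593 m/s.

Maximum speed ≈ 13 m/s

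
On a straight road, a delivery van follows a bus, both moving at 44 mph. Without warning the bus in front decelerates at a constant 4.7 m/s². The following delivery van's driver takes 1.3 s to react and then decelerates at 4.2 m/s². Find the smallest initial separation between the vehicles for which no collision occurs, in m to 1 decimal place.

44 mph × 0.44704 = 19.6698 m/s.
Leader travels v²/(2a_L) = 386.901 / 9.400 = 41.160 m before stopping.
Follower covers v·t_r = 19.6698 × 1.3 = 25.571 m while reacting, then v²/(2a_F) = 386.901 / 8.400 = 46.060 m while braking, for a total of 25.571 + 46.060 = 71.631 m.
Since a_F ≤ a_L and the follower starts braking later, the follower is never slower than the leader, so the closest approach is when both have stopped.
Minimum gap = 71.631 − 41.160 = 30.471 m.

Minimum gap ≈ 30.5 m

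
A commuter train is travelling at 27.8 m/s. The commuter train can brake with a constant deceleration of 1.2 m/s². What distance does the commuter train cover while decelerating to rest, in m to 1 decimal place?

Braking distance = v²/(2a) = 27.8000² / (2 × 1.200) = 772.840 / 2.400 = 322.017 m.

Braking distance ≈ 322.0 m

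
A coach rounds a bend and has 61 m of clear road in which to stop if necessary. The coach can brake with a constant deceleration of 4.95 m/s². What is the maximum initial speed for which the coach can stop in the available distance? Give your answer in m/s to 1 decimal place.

v²/(2a) = d ⇒ v = √(2 × 4.950 × 61) = √603.90 = 24.5744 m/s.

Maximum speed ≈ 24.6 m/s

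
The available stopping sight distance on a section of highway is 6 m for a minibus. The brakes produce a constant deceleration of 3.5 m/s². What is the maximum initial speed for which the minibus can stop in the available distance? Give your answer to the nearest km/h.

v²/(2a) = d ⇒ v = √(2 × 3.500 × 6) = √42.00 = 6.4807 m/s.
6.4807 m/s × 3.6 = 23.331 km/h.

Maximum speed ≈ 23 km/h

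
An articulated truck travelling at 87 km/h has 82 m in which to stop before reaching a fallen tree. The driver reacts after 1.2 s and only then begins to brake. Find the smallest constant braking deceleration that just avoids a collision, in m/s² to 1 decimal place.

87 km/h ÷ 3.6 = 24.1667 m/s.
Distance covered during reaction = 24.1667 × 1.2 = 29.000 m.
Distance available for braking: 82 − 29.000 = 53.000 m.
v² = 2a·d ⇒ a = v²/(2d) = 24.1667² / (2 × 53.000) = 584.029 / 106.000 = 5.5097 m/s².

Required deceleration ≈ 5.5 m/s²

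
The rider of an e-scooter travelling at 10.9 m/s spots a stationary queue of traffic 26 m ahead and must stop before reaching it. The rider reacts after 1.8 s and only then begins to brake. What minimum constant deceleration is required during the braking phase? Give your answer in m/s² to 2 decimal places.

Required deceleration ≈ 9.31 m/s²

Distance covered during reaction = 10.9000 × 1.8 = 19.620 m.
Distance available for braking: 26 − 19.620 = 6.380 m.
v² = 2a·d ⇒ a = v²/(2d) = 10.9000² / (2 × 6.380) = 118.810 / 12.760 = 9.3111 m/s².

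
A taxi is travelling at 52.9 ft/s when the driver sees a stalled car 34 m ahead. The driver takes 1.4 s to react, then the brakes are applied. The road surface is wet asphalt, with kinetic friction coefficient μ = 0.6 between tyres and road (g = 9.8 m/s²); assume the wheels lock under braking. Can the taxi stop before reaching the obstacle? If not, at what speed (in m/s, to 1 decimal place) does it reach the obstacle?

52.9 ft/s × 0.3048 = 16.1239 m/s.
a = μg = 0.6 × 9.8 = 5.880 m/s².
Reaction distance = 16.1239 × 1.4 = 22.573 m.
Braking distance needed to stop: v²/(2a) = 259.980 / 11.760 = 22.107 m, so total needed = 22.573 + 22.107 = 44.680 m > 34 m — it cannot stop.
Distance remaining when braking begins: 34 − 22.573 = 11.427 m.
v² = v₀² − 2a·d = 259.980 − 2 × 5.880 × 11.427 = 125.598 m²/s².
v = √125.598 = 11.207 m/s.

No — it strikes the obstacle at 11.2 m/s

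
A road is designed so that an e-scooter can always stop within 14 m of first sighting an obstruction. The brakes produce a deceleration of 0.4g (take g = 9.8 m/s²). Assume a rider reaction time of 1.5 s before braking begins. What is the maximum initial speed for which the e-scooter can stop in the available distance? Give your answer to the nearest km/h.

a = 0.4 × 9.8 = 3.920 m/s².
Stopping distance: v·t_r + v²/(2a) = 14 with t_r = 1.5 s and a = 3.920 m/s².
So v² + 11.760 v − 109.76 = 0.
Positive root: v = −a·t_r + √((a·t_r)² + 2a·d) = −5.880 + √(34.574 + 109.76) = 6.1339 m/s.
6.1339 m/s × 3.6 = 22.082 km/h.

Maximum speed ≈ 22 km/h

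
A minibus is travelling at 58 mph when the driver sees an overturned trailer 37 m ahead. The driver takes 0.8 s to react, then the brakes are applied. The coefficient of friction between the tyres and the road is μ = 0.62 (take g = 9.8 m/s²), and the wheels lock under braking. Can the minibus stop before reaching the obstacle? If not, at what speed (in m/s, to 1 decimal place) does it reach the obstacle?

58 mph × 0.44704 = 25.9283 m/s.
a = μg = 0.62 × 9.8 = 6.076 m/s².
Reaction distance = 25.9283 × 0.8 = 20.743 m.
Braking distance needed to stop: v²/(2a) = 672.277 / 12.152 = 55.322 m, so total needed = 20.743 + 55.322 = 76.065 m > 37 m — it cannot stop.
Distance remaining when braking begins: 37 − 20.743 = 16.257 m.
v² = v₀² − 2a·d = 672.277 − 2 × 6.076 × 16.257 = 474.722 m²/s².
v = √474.722 = 21.788 m/s.

No — it strikes the obstacle at 21.8 m/s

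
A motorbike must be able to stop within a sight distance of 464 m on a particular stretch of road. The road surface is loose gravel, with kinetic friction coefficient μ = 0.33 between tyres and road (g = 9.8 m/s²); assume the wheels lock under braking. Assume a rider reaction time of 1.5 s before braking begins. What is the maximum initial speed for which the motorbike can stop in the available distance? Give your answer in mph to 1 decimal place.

Maximum speed ≈ 112.2 mph

a = μg = 0.33 × 9.8 = 3.234 m/s².
Stopping distance: v·t_r + v²/(2a) = 464 with t_r = 1.5 s and a = 3.234 m/s².
So v² + 9.702 v − 3001.15 = 0.
Positive root: v = −a·t_r + √((a·t_r)² + 2a·d) = −4.851 + √(23.532 + 3001.15) = 50.1461 m/s.
50.1461 m/s ÷ 0.44704 = 112.174 mph.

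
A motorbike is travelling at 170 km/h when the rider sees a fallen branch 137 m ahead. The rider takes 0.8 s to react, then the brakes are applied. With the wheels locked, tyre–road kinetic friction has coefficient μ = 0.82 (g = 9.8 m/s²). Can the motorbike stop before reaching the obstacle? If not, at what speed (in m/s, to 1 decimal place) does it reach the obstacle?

No — it strikes the obstacle at 25.2 m/s

170 km/h ÷ 3.6 = 47.2222 m/s.
a = μg = 0.82 × 9.8 = 8.036 m/s².
Reaction distance = 47.2222 × 0.8 = 37.778 m.
Braking distance needed to stop: v²/(2a) = 2229.936 / 16.072 = 138.747 m, so total needed = 37.778 + 138.747 = 176.525 m > 137 m — it cannot stop.
Distance remaining when braking begins: 137 − 37.778 = 99.222 m.
v² = v₀² − 2a·d = 2229.936 − 2 × 8.036 × 99.222 = 635.240 m²/s².
v = √635.240 = 25.204 m/s.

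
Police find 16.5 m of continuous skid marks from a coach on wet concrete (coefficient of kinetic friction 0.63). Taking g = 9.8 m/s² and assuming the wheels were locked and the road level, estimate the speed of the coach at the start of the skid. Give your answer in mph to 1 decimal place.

Deceleration a = μg = 0.63 × 9.8 = 6.174 m/s².
v = √(2a·d) = √(2 × 6.174 × 16.5) = √203.742 = 14.2738 m/s.
= 14.2738 ÷ 0.44704 = 31.930 mph.

Initial speed ≈ 31.9 mph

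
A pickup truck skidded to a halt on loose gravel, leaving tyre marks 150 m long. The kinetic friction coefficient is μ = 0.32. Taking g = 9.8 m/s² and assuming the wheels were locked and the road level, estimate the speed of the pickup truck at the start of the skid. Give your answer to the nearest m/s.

Initial speed ≈ 31 m/s

Deceleration a = μg = 0.32 × 9.8 = 3.136 m/s².
v = √(2a·d) = √(2 × 3.136 × 150) = √940.800 = 30.6725 m/s.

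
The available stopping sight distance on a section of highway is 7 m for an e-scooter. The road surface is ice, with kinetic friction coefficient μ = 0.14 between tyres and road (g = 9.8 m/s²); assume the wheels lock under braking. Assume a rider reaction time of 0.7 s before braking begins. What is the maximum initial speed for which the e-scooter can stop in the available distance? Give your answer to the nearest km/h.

Maximum speed ≈ 13 km/h

a = μg = 0.14 × 9.8 = 1.372 m/s².
Stopping distance: v·t_r + v²/(2a) = 7 with t_r = 0.7 s and a = 1.372 m/s².
So v² + 1.921 v − 19.21 = 0.
Positive root: v = −a·t_r + √((a·t_r)² + 2a·d) = −0.960 + √(0.922 + 19.21) = 3.5269 m/s.
3.5269 m/s × 3.6 = 12.697 km/h.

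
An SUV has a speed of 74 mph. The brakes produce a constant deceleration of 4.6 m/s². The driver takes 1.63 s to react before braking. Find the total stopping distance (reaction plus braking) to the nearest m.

Total stopping distance ≈ 173 m

74 mph × 0.44704 = 33.0810 m/s.
Reaction distance = v·t_r = 33.0810 × 1.63 = 53.922 m.
Braking distance = v²/(2a) = 33.0810² / (2 × 4.600) = 1094.353 / 9.200 = 118.951 m.
Total = 53.922 + 118.951 = 172.873 m.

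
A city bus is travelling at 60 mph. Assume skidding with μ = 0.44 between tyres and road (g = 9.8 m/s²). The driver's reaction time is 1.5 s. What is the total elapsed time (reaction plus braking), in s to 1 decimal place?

60 mph × 0.44704 = 26.8224 m/s.
a = μg = 0.44 × 9.8 = 4.312 m/s².
Braking time = v/a = 26.8224 / 4.312 = 6.220 s.
Total = 1.5 + 6.220 = 7.720 s.

Total time ≈ 7.7 s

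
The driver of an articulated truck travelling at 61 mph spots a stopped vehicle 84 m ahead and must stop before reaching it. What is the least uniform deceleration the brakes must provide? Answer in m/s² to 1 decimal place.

Required deceleration ≈ 4.4 m/s²

61 mph × 0.44704 = 27.2694 m/s.
v² = 2a·d ⇒ a = v²/(2d) = 27.2694² / (2 × 84.000) = 743.620 / 168.000 = 4.4263 m/s².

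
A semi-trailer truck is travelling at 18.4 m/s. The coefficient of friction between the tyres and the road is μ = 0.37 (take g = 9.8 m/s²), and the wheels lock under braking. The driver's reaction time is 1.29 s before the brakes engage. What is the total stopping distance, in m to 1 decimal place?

a = μg = 0.37 × 9.8 = 3.626 m/s².
Reaction distance = v·t_r = 18.4000 × 1.29 = 23.736 m.
Braking distance = v²/(2a) = 18.4000² / (2 × 3.626) = 338.560 / 7.252 = 46.685 m.
Total = 23.736 + 46.685 = 70.421 m.

Total stopping distance ≈ 70.4 m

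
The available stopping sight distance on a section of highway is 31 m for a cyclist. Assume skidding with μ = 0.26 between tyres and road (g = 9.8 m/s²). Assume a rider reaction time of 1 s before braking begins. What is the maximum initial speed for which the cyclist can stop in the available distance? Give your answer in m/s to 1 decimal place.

Maximum speed ≈ 10.3 m/s

a = μg = 0.26 × 9.8 = 2.548 m/s².
Stopping distance: v·t_r + v²/(2a) = 31 with t_r = 1 s and a = 2.548 m/s².
So v² + 5.096 v − 157.98 = 0.
Positive root: v = −a·t_r + √((a·t_r)² + 2a·d) = −2.548 + √(6.492 + 157.98) = 10.2767 m/s.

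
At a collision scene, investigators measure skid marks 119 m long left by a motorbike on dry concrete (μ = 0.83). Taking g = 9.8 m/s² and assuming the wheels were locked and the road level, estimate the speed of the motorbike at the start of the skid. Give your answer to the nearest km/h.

Deceleration a = μg = 0.83 × 9.8 = 8.134 m/s².
v = √(2a·d) = √(2 × 8.134 × 119) = √1935.892 = 43.9988 m/s.
= 43.9988 × 3.6 = 158.396 km/h.

Initial speed ≈ 158 km/h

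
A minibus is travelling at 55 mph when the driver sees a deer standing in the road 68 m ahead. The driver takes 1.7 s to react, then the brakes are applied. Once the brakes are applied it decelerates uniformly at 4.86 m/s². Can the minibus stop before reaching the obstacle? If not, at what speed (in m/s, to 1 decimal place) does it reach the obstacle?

No — it strikes the obstacle at 18.7 m/s

55 mph × 0.44704 = 24.5872 m/s.
Reaction distance = 24.5872 × 1.7 = 41.798 m.
Braking distance needed to stop: v²/(2a) = 604.530 / 9.720 = 62.194 m, so total needed = 41.798 + 62.194 = 103.992 m > 68 m — it cannot stop.
Distance remaining when braking begins: 68 − 41.798 = 26.202 m.
v² = v₀² − 2a·d = 604.530 − 2 × 4.860 × 26.202 = 349.847 m²/s².
v = √349.847 = 18.704 m/s.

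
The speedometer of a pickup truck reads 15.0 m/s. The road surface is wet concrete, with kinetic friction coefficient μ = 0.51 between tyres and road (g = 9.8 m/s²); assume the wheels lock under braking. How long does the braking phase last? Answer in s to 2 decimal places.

Braking time ≈ 3.00 s

a = μg = 0.51 × 9.8 = 4.998 m/s².
Braking time = v/a = 15.0000 / 4.998 = 3.001 s.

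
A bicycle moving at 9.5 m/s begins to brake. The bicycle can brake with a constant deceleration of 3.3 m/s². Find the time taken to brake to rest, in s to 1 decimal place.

Braking time = v/a = 9.5000 / 3.300 = 2.879 s.

Braking time ≈ 2.9 s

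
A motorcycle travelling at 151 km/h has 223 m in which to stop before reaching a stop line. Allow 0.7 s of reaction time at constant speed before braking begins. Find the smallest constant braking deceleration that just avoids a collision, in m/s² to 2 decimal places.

151 km/h ÷ 3.6 = 41.9444 m/s.
Distance covered during reaction = 41.9444 × 0.7 = 29.361 m.
Distance available for braking: 223 − 29.361 = 193.639 m.
v² = 2a·d ⇒ a = v²/(2d) = 41.9444² / (2 × 193.639) = 1759.333 / 387.278 = 4.5428 m/s².

Required deceleration ≈ 4.54 m/s²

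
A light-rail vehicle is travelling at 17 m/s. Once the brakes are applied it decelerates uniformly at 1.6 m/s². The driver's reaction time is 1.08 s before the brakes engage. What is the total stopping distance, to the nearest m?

Total stopping distance ≈ 109 m

Reaction distance = v·t_r = 17.0000 × 1.08 = 18.360 m.
Braking distance = v²/(2a) = 17.0000² / (2 × 1.600) = 289.000 / 3.200 = 90.312 m.
Total = 18.360 + 90.312 = 108.672 m.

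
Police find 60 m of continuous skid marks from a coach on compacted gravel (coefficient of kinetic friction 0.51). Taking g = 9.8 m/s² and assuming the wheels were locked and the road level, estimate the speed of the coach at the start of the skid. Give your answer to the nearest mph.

Initial speed ≈ 55 mph

Deceleration a = μg = 0.51 × 9.8 = 4.998 m/s².
v = √(2a·d) = √(2 × 4.998 × 60) = √599.760 = 24.4900 m/s.
= 24.4900 ÷ 0.44704 = 54.783 mph.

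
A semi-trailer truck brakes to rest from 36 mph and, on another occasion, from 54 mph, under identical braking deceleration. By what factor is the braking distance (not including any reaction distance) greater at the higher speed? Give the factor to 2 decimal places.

Braking distance d = v²/(2a), so with a fixed, d ∝ v².
Factor = (54/36)² = 1.5000² = 2.2500.

Factor ≈ 2.25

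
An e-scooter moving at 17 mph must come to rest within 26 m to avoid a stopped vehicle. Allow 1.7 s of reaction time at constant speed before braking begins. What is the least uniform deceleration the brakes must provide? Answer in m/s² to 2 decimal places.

17 mph × 0.44704 = 7.5997 m/s.
Distance covered during reaction = 7.5997 × 1.7 = 12.919 m.
Distance available for braking: 26 − 12.919 = 13.081 m.
v² = 2a·d ⇒ a = v²/(2d) = 7.5997² / (2 × 13.081) = 57.755 / 26.162 = 2.2076 m/s².

Required deceleration ≈ 2.21 m/s²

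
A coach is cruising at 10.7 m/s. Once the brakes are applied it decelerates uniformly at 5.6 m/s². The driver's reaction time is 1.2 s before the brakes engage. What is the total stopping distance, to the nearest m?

Reaction distance = v·t_r = 10.7000 × 1.2 = 12.840 m.
Braking distance = v²/(2a) = 10.7000² / (2 × 5.600) = 114.490 / 11.200 = 10.222 m.
Total = 12.840 + 10.222 = 23.062 m.

Total stopping distance ≈ 23 m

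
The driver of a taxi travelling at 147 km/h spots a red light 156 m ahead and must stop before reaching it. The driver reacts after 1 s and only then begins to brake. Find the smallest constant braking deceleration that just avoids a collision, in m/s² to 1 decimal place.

147 km/h ÷ 3.6 = 40.8333 m/s.
Distance covered during reaction = 40.8333 × 1 = 40.833 m.
Distance available for braking: 156 − 40.833 = 115.167 m.
v² = 2a·d ⇒ a = v²/(2d) = 40.8333² / (2 × 115.167) = 1667.358 / 230.334 = 7.2389 m/s².

Required deceleration ≈ 7.2 m/s²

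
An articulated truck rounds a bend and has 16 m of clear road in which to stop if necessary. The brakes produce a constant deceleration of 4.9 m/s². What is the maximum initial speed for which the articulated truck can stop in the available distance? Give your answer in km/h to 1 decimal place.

v²/(2a) = d ⇒ v = √(2 × 4.900 × 16) = √156.80 = 12.5220 m/s.
12.5220 m/s × 3.6 = 45.079 km/h.

Maximum speed ≈ 45.1 km/h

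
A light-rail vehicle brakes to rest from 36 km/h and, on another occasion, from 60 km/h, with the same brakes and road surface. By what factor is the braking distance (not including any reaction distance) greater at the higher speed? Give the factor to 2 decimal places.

Factor ≈ 2.78

Braking distance d = v²/(2a), so with a fixed, d ∝ v².
Factor = (60/36)² = 1.6667² = 2.7779.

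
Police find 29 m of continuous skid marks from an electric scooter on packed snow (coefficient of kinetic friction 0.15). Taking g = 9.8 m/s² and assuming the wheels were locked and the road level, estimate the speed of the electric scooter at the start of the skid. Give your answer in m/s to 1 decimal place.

Deceleration a = μg = 0.15 × 9.8 = 1.470 m/s².
v = √(2a·d) = √(2 × 1.470 × 29) = √85.260 = 9.2336 m/s.

Initial speed ≈ 9.2 m/s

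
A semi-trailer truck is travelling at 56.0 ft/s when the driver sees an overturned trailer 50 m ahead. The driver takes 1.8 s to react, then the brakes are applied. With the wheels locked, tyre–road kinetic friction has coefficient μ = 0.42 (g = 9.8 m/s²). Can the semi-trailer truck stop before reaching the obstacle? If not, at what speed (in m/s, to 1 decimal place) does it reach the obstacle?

No — it strikes the obstacle at 11.5 m/s

56 ft/s × 0.3048 = 17.0688 m/s.
a = μg = 0.42 × 9.8 = 4.116 m/s².
Reaction distance = 17.0688 × 1.8 = 30.724 m.
Braking distance needed to stop: v²/(2a) = 291.344 / 8.232 = 35.392 m, so total needed = 30.724 + 35.392 = 66.116 m > 50 m — it cannot stop.
Distance remaining when braking begins: 50 − 30.724 = 19.276 m.
v² = v₀² − 2a·d = 291.344 − 2 × 4.116 × 19.276 = 132.664 m²/s².
v = √132.664 = 11.518 m/s.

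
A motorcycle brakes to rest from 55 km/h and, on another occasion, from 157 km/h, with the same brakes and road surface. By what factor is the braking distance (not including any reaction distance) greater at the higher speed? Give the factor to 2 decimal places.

Factor ≈ 8.15

Braking distance d = v²/(2a), so with a fixed, d ∝ v².
Factor = (157/55)² = 2.8545² = 8.1482.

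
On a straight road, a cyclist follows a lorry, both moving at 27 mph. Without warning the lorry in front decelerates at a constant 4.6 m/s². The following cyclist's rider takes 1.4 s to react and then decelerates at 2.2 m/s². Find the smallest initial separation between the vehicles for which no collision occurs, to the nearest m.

Minimum gap ≈ 34 m

27 mph × 0.44704 = 12.0701 m/s.
Leader travels v²/(2a_L) = 145.687 / 9.200 = 15.836 m before stopping.
Follower covers v·t_r = 12.0701 × 1.4 = 16.898 m while reacting, then v²/(2a_F) = 145.687 / 4.400 = 33.111 m while braking, for a total of 16.898 + 33.111 = 50.009 m.
Since a_F ≤ a_L and the follower starts braking later, the follower is never slower than the leader, so the closest approach is when both have stopped.
Minimum gap = 50.009 − 15.836 = 34.173 m.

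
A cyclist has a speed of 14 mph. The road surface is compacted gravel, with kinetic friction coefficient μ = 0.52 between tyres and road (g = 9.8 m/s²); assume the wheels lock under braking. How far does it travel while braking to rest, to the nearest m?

Braking distance ≈ 4 m

14 mph × 0.44704 = 6.2586 m/s.
a = μg = 0.52 × 9.8 = 5.096 m/s².
Braking distance = v²/(2a) = 6.2586² / (2 × 5.096) = 39.170 / 10.192 = 3.843 m.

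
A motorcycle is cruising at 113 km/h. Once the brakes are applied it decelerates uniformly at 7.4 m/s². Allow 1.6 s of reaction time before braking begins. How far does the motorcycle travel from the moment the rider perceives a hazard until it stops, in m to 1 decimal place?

113 km/h ÷ 3.6 = 31.3889 m/s.
Reaction distance = v·t_r = 31.3889 × 1.6 = 50.222 m.
Braking distance = v²/(2a) = 31.3889² / (2 × 7.400) = 985.263 / 14.800 = 66.572 m.
Total = 50.222 + 66.572 = 116.794 m.

Total stopping distance ≈ 116.8 m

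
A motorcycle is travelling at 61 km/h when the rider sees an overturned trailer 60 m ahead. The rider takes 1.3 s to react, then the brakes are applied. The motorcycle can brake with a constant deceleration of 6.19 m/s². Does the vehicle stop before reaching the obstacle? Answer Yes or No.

61 km/h ÷ 3.6 = 16.9444 m/s.
Reaction distance = 16.9444 × 1.3 = 22.028 m.
Braking distance = v²/(2a) = 287.113 / 12.380 = 23.192 m.
Total stopping distance = 22.028 + 23.192 = 45.220 m, vs 60 m available — it stops with 60 − 45.220 = 14.780 m to spare.

Yes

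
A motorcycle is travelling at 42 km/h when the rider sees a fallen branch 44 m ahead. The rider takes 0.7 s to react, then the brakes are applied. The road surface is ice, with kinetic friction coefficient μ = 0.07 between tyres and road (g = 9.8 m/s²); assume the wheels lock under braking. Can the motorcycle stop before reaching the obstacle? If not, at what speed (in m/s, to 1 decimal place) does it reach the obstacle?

42 km/h ÷ 3.6 = 11.6667 m/s.
a = μg = 0.07 × 9.8 = 0.686 m/s².
Reaction distance = 11.6667 × 0.7 = 8.167 m.
Braking distance needed to stop: v²/(2a) = 136.112 / 1.372 = 99.207 m, so total needed = 8.167 + 99.207 = 107.374 m > 44 m — it cannot stop.
Distance remaining when braking begins: 44 − 8.167 = 35.833 m.
v² = v₀² − 2a·d = 136.112 − 2 × 0.686 × 35.833 = 86.949 m²/s².
v = √86.949 = 9.325 m/s.

No — it strikes the obstacle at 9.3 m/s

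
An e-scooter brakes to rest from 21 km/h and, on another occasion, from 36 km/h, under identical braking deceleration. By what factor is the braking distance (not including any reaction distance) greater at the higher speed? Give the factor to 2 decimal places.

Braking distance d = v²/(2a), so with a fixed, d ∝ v².
Factor = (36/21)² = 1.7143² = 2.9388.

Factor ≈ 2.94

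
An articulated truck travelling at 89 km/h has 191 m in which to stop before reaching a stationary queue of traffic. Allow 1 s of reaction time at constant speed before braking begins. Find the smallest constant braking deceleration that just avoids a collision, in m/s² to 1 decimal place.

Required deceleration ≈ 1.8 m/s²

89 km/h ÷ 3.6 = 24.7222 m/s.
Distance covered during reaction = 24.7222 × 1 = 24.722 m.
Distance available for braking: 191 − 24.722 = 166.278 m.
v² = 2a·d ⇒ a = v²/(2d) = 24.7222² / (2 × 166.278) = 611.187 / 332.556 = 1.8378 m/s².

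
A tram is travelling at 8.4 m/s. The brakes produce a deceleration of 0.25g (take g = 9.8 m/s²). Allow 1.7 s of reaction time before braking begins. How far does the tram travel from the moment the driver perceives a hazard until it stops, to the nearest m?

Total stopping distance ≈ 29 m

a = 0.25 × 9.8 = 2.450 m/s².
Reaction distance = v·t_r = 8.4000 × 1.7 = 14.280 m.
Braking distance = v²/(2a) = 8.4000² / (2 × 2.450) = 70.560 / 4.900 = 14.400 m.
Total = 14.280 + 14.400 = 28.680 m.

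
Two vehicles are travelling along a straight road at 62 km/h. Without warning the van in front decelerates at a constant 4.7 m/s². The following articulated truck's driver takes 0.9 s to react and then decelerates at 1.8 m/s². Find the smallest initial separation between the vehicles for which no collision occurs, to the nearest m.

Minimum gap ≈ 66 m

62 km/h ÷ 3.6 = 17.2222 m/s.
Leader travels v²/(2a_L) = 296.604 / 9.400 = 31.554 m before stopping.
Follower covers v·t_r = 17.2222 × 0.9 = 15.500 m while reacting, then v²/(2a_F) = 296.604 / 3.600 = 82.390 m while braking, for a total of 15.500 + 82.390 = 97.890 m.
Since a_F ≤ a_L and the follower starts braking later, the follower is never slower than the leader, so the closest approach is when both have stopped.
Minimum gap = 97.890 − 31.554 = 66.336 m.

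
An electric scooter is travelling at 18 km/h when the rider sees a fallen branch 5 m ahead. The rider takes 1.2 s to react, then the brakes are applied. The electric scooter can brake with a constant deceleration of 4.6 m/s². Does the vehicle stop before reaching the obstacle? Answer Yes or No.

18 km/h ÷ 3.6 = 5.0000 m/s.
Reaction distance = 5.0000 × 1.2 = 6.000 m.
Braking distance = v²/(2a) = 25.000 / 9.200 = 2.717 m.
Total stopping distance = 6.000 + 2.717 = 8.717 m, vs 5 m available — it cannot stop in time and overshoots by 8.717 − 5 = 3.717 m.

No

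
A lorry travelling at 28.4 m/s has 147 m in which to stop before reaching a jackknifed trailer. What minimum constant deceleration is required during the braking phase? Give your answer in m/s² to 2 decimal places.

Required deceleration ≈ 2.74 m/s²

v² = 2a·d ⇒ a = v²/(2d) = 28.4000² / (2 × 147.000) = 806.560 / 294.000 = 2.7434 m/s².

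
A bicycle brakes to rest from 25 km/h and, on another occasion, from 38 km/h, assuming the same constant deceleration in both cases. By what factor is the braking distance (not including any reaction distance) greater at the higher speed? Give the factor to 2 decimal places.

Braking distance d = v²/(2a), so with a fixed, d ∝ v².
Factor = (38/25)² = 1.5200² = 2.3104.

Factor ≈ 2.31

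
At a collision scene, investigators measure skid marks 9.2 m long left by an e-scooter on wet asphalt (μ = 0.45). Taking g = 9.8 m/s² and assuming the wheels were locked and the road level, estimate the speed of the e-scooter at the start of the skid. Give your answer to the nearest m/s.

Deceleration a = μg = 0.45 × 9.8 = 4.410 m/s².
v = √(2a·d) = √(2 × 4.410 × 9.2) = √81.144 = 9.0080 m/s.

Initial speed ≈ 9 m/s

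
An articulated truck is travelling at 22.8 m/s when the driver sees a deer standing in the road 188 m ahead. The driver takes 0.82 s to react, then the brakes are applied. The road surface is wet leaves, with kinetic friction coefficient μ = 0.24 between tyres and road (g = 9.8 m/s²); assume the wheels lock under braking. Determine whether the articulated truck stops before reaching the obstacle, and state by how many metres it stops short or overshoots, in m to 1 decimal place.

a = μg = 0.24 × 9.8 = 2.352 m/s².
Reaction distance = 22.8000 × 0.82 = 18.696 m.
Braking distance = v²/(2a) = 519.840 / 4.704 = 110.510 m.
Total stopping distance = 18.696 + 110.510 = 129.206 m, vs 188 m available — it stops with 188 − 129.206 = 58.794 m to spare.

Yes — it stops 58.8 m short of the obstacle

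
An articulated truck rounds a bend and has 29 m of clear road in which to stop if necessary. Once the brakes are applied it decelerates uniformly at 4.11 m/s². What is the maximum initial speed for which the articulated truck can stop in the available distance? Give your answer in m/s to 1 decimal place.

Maximum speed ≈ 15.4 m/s

v²/(2a) = d ⇒ v = √(2 × 4.110 × 29) = √238.38 = 15.4396 m/s.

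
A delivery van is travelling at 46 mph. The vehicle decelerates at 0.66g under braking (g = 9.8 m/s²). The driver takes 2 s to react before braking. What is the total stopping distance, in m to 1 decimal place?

46 mph × 0.44704 = 20.5638 m/s.
a = 0.66 × 9.8 = 6.468 m/s².
Reaction distance = v·t_r = 20.5638 × 2 = 41.128 m.
Braking distance = v²/(2a) = 20.5638² / (2 × 6.468) = 422.870 / 12.936 = 32.689 m.
Total = 41.128 + 32.689 = 73.817 m.

Total stopping distance ≈ 73.8 m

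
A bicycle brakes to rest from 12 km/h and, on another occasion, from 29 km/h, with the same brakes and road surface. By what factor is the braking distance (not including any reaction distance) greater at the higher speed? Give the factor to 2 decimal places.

Braking distance d = v²/(2a), so with a fixed, d ∝ v².
Factor = (29/12)² = 2.4167² = 5.8404.

Factor ≈ 5.84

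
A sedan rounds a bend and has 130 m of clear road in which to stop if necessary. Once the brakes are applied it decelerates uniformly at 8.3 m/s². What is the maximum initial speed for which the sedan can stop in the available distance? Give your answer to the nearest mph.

v²/(2a) = d ⇒ v = √(2 × 8.300 × 130) = √2158.00 = 46.4543 m/s.
46.4543 m/s ÷ 0.44704 = 103.915 mph.

Maximum speed ≈ 104 mph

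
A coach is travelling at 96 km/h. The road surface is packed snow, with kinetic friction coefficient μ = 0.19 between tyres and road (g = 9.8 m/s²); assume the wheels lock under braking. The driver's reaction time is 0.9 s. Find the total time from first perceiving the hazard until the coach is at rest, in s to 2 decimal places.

96 km/h ÷ 3.6 = 26.6667 m/s.
a = μg = 0.19 × 9.8 = 1.862 m/s².
Braking time = v/a = 26.6667 / 1.862 = 14.322 s.
Total = 0.9 + 14.322 = 15.222 s.

Total time ≈ 15.22 s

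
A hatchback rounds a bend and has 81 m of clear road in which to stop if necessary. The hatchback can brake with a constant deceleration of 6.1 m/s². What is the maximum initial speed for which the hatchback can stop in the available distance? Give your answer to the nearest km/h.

v²/(2a) = d ⇒ v = √(2 × 6.100 × 81) = √988.20 = 31.4356 m/s.
31.4356 m/s × 3.6 = 113.168 km/h.

Maximum speed ≈ 113 km/h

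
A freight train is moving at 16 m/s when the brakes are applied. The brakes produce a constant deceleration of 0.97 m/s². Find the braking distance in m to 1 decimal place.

Braking distance ≈ 132.0 m

Braking distance = v²/(2a) = 16.0000² / (2 × 0.970) = 256.000 / 1.940 = 131.959 m.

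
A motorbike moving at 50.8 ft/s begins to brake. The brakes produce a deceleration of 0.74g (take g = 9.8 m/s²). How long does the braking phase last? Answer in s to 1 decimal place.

50.8 ft/s × 0.3048 = 15.4838 m/s.
a = 0.74 × 9.8 = 7.252 m/s².
Braking time = v/a = 15.4838 / 7.252 = 2.135 s.

Braking time ≈ 2.1 s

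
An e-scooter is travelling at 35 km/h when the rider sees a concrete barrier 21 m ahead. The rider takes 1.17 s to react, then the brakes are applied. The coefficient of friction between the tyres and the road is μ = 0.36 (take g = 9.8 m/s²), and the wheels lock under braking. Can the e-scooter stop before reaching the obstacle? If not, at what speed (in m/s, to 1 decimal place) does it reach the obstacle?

No — it strikes the obstacle at 5.2 m/s

35 km/h ÷ 3.6 = 9.7222 m/s.
a = μg = 0.36 × 9.8 = 3.528 m/s².
Reaction distance = 9.7222 × 1.17 = 11.375 m.
Braking distance needed to stop: v²/(2a) = 94.521 / 7.056 = 13.396 m, so total needed = 11.375 + 13.396 = 24.771 m > 21 m — it cannot stop.
Distance remaining when braking begins: 21 − 11.375 = 9.625 m.
v² = v₀² − 2a·d = 94.521 − 2 × 3.528 × 9.625 = 26.607 m²/s².
v = √26.607 = 5.158 m/s.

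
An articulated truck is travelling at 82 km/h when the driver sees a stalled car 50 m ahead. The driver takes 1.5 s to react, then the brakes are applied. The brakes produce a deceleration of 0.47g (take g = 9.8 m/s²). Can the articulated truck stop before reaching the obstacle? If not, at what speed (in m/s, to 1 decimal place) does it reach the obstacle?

82 km/h ÷ 3.6 = 22.7778 m/s.
a = 0.47 × 9.8 = 4.606 m/s².
Reaction distance = 22.7778 × 1.5 = 34.167 m.
Braking distance needed to stop: v²/(2a) = 518.828 / 9.212 = 56.321 m, so total needed = 34.167 + 56.321 = 90.488 m > 50 m — it cannot stop.
Distance remaining when braking begins: 50 − 34.167 = 15.833 m.
v² = v₀² − 2a·d = 518.828 − 2 × 4.606 × 15.833 = 372.974 m²/s².
v = √372.974 = 19.313 m/s.

No — it strikes the obstacle at 19.3 m/s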